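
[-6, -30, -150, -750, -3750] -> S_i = -6*5^i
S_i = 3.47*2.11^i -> [3.47, 7.32, 15.45, 32.6, 68.78]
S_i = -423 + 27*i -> [-423, -396, -369, -342, -315]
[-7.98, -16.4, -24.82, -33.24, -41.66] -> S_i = -7.98 + -8.42*i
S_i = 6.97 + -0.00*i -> [6.97, 6.97, 6.97, 6.97, 6.97]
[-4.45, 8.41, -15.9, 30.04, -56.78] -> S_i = -4.45*(-1.89)^i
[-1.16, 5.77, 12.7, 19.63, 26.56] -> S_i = -1.16 + 6.93*i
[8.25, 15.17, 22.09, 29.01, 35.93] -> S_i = 8.25 + 6.92*i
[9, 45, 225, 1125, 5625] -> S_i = 9*5^i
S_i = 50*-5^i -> [50, -250, 1250, -6250, 31250]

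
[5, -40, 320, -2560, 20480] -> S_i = 5*-8^i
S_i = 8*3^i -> [8, 24, 72, 216, 648]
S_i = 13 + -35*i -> [13, -22, -57, -92, -127]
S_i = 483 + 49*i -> [483, 532, 581, 630, 679]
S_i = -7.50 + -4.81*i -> [-7.5, -12.31, -17.12, -21.93, -26.74]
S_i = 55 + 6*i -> [55, 61, 67, 73, 79]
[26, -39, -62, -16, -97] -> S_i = Random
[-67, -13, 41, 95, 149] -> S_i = -67 + 54*i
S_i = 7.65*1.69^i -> [7.65, 12.93, 21.85, 36.93, 62.4]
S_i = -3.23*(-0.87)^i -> [-3.23, 2.81, -2.44, 2.13, -1.85]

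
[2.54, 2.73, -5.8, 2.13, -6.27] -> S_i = Random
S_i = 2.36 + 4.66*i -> [2.36, 7.02, 11.68, 16.34, 21.0]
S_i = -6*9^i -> [-6, -54, -486, -4374, -39366]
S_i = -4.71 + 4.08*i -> [-4.71, -0.63, 3.45, 7.53, 11.61]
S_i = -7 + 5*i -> [-7, -2, 3, 8, 13]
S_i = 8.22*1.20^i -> [8.22, 9.86, 11.84, 14.2, 17.04]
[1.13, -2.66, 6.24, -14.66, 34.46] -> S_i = 1.13*(-2.35)^i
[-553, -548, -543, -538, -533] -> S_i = -553 + 5*i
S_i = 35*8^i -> [35, 280, 2240, 17920, 143360]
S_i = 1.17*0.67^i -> [1.17, 0.78, 0.53, 0.35, 0.24]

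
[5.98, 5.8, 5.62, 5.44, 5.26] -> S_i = 5.98 + -0.18*i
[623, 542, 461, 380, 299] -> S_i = 623 + -81*i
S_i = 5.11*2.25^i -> [5.11, 11.5, 25.87, 58.21, 130.96]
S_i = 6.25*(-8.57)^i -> [6.25, -53.56, 459.03, -3933.89, 33713.46]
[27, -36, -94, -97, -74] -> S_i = Random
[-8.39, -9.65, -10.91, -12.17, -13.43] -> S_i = -8.39 + -1.26*i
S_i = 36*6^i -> [36, 216, 1296, 7776, 46656]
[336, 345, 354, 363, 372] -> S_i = 336 + 9*i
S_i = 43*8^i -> [43, 344, 2752, 22016, 176128]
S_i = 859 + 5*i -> [859, 864, 869, 874, 879]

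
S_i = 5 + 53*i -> [5, 58, 111, 164, 217]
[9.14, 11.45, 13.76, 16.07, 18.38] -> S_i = 9.14 + 2.31*i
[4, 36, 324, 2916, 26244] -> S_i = 4*9^i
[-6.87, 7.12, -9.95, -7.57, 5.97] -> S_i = Random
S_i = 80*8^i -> [80, 640, 5120, 40960, 327680]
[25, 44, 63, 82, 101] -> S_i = 25 + 19*i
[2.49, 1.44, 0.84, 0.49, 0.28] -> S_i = 2.49*0.58^i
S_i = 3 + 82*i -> [3, 85, 167, 249, 331]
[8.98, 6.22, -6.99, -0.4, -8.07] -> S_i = Random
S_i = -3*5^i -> [-3, -15, -75, -375, -1875]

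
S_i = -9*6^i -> [-9, -54, -324, -1944, -11664]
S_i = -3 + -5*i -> [-3, -8, -13, -18, -23]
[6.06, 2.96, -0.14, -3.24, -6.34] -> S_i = 6.06 + -3.10*i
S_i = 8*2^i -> [8, 16, 32, 64, 128]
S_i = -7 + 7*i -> [-7, 0, 7, 14, 21]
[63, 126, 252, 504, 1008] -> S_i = 63*2^i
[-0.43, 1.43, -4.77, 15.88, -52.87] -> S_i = -0.43*(-3.33)^i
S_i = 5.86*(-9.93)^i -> [5.86, -58.19, 577.82, -5737.8, 56976.35]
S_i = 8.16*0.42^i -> [8.16, 3.43, 1.44, 0.6, 0.25]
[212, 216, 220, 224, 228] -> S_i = 212 + 4*i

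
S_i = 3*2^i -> [3, 6, 12, 24, 48]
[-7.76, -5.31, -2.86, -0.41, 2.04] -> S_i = -7.76 + 2.45*i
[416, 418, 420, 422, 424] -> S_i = 416 + 2*i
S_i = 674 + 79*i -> [674, 753, 832, 911, 990]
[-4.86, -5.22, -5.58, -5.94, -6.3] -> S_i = -4.86 + -0.36*i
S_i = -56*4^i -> [-56, -224, -896, -3584, -14336]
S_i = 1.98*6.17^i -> [1.98, 12.22, 75.38, 465.07, 2869.5]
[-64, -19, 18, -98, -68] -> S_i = Random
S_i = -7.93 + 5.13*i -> [-7.93, -2.8, 2.33, 7.46, 12.59]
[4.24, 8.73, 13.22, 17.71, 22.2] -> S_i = 4.24 + 4.49*i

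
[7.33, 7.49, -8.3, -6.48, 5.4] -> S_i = Random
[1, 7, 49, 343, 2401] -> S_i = 1*7^i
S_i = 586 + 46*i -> [586, 632, 678, 724, 770]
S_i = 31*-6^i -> [31, -186, 1116, -6696, 40176]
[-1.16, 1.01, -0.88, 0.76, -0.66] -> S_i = -1.16*(-0.87)^i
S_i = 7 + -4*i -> [7, 3, -1, -5, -9]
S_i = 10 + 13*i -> [10, 23, 36, 49, 62]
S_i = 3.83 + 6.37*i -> [3.83, 10.2, 16.57, 22.94, 29.31]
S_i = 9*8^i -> [9, 72, 576, 4608, 36864]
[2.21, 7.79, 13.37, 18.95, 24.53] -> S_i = 2.21 + 5.58*i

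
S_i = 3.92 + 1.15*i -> [3.92, 5.07, 6.22, 7.37, 8.52]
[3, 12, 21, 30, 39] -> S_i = 3 + 9*i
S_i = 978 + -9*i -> [978, 969, 960, 951, 942]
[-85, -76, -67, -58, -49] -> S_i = -85 + 9*i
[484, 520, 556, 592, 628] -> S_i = 484 + 36*i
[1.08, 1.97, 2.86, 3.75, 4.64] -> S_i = 1.08 + 0.89*i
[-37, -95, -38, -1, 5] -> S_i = Random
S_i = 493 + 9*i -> [493, 502, 511, 520, 529]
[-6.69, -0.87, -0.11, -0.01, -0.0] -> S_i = -6.69*0.13^i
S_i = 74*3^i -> [74, 222, 666, 1998, 5994]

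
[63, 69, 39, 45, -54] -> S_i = Random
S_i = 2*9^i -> [2, 18, 162, 1458, 13122]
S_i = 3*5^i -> [3, 15, 75, 375, 1875]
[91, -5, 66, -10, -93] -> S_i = Random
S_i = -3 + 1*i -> [-3, -2, -1, 0, 1]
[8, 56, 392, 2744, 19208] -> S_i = 8*7^i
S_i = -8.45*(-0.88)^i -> [-8.45, 7.44, -6.54, 5.76, -5.07]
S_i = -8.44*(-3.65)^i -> [-8.44, 30.81, -112.44, 410.41, -1498.01]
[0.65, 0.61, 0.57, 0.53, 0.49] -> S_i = 0.65 + -0.04*i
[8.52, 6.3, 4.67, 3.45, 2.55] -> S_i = 8.52*0.74^i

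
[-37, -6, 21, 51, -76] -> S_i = Random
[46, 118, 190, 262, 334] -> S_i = 46 + 72*i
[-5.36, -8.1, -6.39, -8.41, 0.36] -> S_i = Random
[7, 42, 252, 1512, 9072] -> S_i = 7*6^i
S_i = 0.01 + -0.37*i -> [0.01, -0.36, -0.73, -1.1, -1.47]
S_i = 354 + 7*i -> [354, 361, 368, 375, 382]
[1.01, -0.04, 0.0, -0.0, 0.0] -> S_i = 1.01*(-0.04)^i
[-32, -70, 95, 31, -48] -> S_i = Random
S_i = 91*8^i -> [91, 728, 5824, 46592, 372736]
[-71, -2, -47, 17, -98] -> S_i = Random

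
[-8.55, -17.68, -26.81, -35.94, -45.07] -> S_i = -8.55 + -9.13*i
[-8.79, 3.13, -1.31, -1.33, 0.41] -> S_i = Random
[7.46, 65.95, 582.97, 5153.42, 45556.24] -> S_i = 7.46*8.84^i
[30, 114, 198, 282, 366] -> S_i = 30 + 84*i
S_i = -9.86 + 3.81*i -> [-9.86, -6.05, -2.24, 1.57, 5.38]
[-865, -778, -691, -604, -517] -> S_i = -865 + 87*i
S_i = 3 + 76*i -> [3, 79, 155, 231, 307]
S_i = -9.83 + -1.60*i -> [-9.83, -11.43, -13.03, -14.63, -16.23]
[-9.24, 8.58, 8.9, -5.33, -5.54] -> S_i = Random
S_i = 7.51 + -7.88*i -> [7.51, -0.37, -8.25, -16.13, -24.01]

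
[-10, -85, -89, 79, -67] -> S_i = Random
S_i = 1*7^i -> [1, 7, 49, 343, 2401]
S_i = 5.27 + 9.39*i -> [5.27, 14.66, 24.05, 33.44, 42.83]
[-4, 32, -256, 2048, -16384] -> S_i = -4*-8^i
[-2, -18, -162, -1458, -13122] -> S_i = -2*9^i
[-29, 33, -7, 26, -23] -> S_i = Random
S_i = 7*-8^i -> [7, -56, 448, -3584, 28672]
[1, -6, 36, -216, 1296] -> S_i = 1*-6^i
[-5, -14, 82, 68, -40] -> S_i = Random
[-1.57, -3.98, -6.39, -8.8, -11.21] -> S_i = -1.57 + -2.41*i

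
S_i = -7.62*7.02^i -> [-7.62, -53.49, -375.52, -2636.13, -18505.61]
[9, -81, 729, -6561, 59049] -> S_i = 9*-9^i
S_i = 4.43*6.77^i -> [4.43, 29.99, 203.04, 1374.58, 9305.9]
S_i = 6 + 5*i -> [6, 11, 16, 21, 26]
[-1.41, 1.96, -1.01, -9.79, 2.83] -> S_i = Random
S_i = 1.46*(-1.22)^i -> [1.46, -1.78, 2.17, -2.65, 3.23]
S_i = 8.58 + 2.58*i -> [8.58, 11.16, 13.74, 16.32, 18.9]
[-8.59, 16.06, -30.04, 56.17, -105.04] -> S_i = -8.59*(-1.87)^i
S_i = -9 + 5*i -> [-9, -4, 1, 6, 11]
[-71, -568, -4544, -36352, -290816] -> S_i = -71*8^i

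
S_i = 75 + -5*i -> [75, 70, 65, 60, 55]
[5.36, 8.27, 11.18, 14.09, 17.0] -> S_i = 5.36 + 2.91*i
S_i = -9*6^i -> [-9, -54, -324, -1944, -11664]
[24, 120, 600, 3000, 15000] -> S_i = 24*5^i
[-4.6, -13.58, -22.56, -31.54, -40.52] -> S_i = -4.60 + -8.98*i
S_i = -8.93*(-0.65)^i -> [-8.93, 5.8, -3.77, 2.45, -1.59]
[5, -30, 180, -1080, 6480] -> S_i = 5*-6^i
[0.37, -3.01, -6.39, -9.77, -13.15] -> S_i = 0.37 + -3.38*i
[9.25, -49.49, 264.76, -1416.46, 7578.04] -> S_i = 9.25*(-5.35)^i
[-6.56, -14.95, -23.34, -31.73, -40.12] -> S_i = -6.56 + -8.39*i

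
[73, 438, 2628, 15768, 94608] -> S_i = 73*6^i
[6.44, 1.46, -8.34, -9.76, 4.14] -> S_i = Random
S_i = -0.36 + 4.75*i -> [-0.36, 4.39, 9.14, 13.89, 18.64]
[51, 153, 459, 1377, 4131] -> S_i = 51*3^i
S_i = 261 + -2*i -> [261, 259, 257, 255, 253]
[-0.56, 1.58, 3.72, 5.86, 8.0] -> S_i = -0.56 + 2.14*i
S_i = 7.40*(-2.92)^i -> [7.4, -21.61, 63.1, -184.24, 537.98]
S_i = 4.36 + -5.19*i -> [4.36, -0.83, -6.02, -11.21, -16.4]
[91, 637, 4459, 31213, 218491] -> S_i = 91*7^i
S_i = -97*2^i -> [-97, -194, -388, -776, -1552]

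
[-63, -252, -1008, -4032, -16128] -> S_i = -63*4^i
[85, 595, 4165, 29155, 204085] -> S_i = 85*7^i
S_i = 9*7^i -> [9, 63, 441, 3087, 21609]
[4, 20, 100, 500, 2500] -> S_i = 4*5^i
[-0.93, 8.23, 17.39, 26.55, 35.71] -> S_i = -0.93 + 9.16*i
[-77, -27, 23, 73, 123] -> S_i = -77 + 50*i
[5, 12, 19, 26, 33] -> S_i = 5 + 7*i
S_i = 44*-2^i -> [44, -88, 176, -352, 704]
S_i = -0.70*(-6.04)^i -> [-0.7, 4.23, -25.54, 154.24, -931.63]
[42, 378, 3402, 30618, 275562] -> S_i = 42*9^i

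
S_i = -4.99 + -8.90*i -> [-4.99, -13.89, -22.79, -31.69, -40.59]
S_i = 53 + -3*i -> [53, 50, 47, 44, 41]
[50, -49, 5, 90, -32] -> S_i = Random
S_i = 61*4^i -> [61, 244, 976, 3904, 15616]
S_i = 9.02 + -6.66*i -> [9.02, 2.36, -4.3, -10.96, -17.62]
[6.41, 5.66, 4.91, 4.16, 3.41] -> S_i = 6.41 + -0.75*i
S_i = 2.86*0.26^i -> [2.86, 0.74, 0.19, 0.05, 0.01]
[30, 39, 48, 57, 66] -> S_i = 30 + 9*i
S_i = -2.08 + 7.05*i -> [-2.08, 4.97, 12.02, 19.07, 26.12]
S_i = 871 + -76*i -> [871, 795, 719, 643, 567]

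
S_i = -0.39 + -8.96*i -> [-0.39, -9.35, -18.31, -27.27, -36.23]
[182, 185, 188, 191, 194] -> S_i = 182 + 3*i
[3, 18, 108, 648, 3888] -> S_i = 3*6^i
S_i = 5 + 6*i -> [5, 11, 17, 23, 29]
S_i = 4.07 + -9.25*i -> [4.07, -5.18, -14.43, -23.68, -32.93]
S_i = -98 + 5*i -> [-98, -93, -88, -83, -78]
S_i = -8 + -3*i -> [-8, -11, -14, -17, -20]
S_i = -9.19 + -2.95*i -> [-9.19, -12.14, -15.09, -18.04, -20.99]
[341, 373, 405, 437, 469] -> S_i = 341 + 32*i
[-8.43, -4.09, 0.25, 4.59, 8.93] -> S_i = -8.43 + 4.34*i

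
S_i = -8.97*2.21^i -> [-8.97, -19.82, -43.81, -96.82, -213.97]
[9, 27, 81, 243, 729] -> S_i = 9*3^i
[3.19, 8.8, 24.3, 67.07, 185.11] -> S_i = 3.19*2.76^i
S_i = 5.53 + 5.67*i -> [5.53, 11.2, 16.87, 22.54, 28.21]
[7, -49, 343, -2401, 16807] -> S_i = 7*-7^i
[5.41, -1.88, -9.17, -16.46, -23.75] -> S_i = 5.41 + -7.29*i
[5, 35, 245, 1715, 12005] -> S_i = 5*7^i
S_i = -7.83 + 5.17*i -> [-7.83, -2.66, 2.51, 7.68, 12.85]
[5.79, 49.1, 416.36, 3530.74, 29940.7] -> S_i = 5.79*8.48^i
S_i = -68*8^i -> [-68, -544, -4352, -34816, -278528]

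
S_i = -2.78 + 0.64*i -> [-2.78, -2.14, -1.5, -0.86, -0.22]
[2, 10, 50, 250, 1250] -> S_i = 2*5^i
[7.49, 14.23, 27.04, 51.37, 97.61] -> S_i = 7.49*1.90^i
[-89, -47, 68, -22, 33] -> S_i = Random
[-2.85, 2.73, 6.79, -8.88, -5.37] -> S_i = Random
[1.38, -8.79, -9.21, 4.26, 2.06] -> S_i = Random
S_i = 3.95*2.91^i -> [3.95, 11.49, 33.45, 97.34, 283.25]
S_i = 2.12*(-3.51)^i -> [2.12, -7.44, 26.12, -91.68, 321.78]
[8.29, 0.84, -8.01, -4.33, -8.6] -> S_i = Random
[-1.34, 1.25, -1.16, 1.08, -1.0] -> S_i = -1.34*(-0.93)^i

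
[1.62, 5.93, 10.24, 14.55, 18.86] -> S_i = 1.62 + 4.31*i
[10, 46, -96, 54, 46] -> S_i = Random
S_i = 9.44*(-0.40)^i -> [9.44, -3.78, 1.51, -0.6, 0.24]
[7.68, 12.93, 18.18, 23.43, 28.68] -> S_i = 7.68 + 5.25*i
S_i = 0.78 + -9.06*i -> [0.78, -8.28, -17.34, -26.4, -35.46]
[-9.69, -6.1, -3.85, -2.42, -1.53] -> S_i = -9.69*0.63^i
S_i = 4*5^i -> [4, 20, 100, 500, 2500]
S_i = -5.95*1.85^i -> [-5.95, -11.01, -20.36, -37.67, -69.7]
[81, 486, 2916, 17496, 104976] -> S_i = 81*6^i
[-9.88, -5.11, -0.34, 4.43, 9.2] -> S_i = -9.88 + 4.77*i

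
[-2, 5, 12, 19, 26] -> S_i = -2 + 7*i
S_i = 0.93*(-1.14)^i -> [0.93, -1.06, 1.21, -1.38, 1.57]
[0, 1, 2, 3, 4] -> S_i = 0 + 1*i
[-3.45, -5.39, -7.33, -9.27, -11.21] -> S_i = -3.45 + -1.94*i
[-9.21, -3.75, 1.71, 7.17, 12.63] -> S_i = -9.21 + 5.46*i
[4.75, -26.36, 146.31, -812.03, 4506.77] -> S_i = 4.75*(-5.55)^i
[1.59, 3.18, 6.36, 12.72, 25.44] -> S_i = 1.59*2.00^i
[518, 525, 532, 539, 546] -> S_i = 518 + 7*i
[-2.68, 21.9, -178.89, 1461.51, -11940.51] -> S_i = -2.68*(-8.17)^i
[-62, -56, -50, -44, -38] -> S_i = -62 + 6*i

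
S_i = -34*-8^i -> [-34, 272, -2176, 17408, -139264]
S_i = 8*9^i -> [8, 72, 648, 5832, 52488]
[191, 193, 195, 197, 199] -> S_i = 191 + 2*i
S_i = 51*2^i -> [51, 102, 204, 408, 816]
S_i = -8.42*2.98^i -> [-8.42, -25.09, -74.77, -222.82, -664.01]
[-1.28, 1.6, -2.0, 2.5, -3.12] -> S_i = -1.28*(-1.25)^i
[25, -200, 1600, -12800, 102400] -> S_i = 25*-8^i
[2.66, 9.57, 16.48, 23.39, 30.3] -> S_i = 2.66 + 6.91*i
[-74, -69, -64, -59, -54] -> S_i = -74 + 5*i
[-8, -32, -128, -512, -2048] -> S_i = -8*4^i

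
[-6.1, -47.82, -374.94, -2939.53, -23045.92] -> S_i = -6.10*7.84^i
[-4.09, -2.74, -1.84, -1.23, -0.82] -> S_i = -4.09*0.67^i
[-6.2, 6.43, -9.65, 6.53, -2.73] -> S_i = Random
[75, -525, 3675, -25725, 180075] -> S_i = 75*-7^i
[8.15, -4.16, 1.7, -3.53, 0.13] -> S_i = Random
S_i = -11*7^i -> [-11, -77, -539, -3773, -26411]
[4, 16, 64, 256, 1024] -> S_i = 4*4^i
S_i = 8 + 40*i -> [8, 48, 88, 128, 168]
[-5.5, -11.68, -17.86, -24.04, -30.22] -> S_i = -5.50 + -6.18*i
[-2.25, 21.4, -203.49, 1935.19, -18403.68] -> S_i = -2.25*(-9.51)^i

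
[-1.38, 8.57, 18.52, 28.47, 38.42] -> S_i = -1.38 + 9.95*i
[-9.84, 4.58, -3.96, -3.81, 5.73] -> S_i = Random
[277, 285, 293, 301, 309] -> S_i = 277 + 8*i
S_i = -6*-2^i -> [-6, 12, -24, 48, -96]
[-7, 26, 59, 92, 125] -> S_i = -7 + 33*i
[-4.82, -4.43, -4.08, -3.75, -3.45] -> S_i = -4.82*0.92^i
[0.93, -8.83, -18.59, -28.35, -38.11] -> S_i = 0.93 + -9.76*i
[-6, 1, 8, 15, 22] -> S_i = -6 + 7*i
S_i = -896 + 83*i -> [-896, -813, -730, -647, -564]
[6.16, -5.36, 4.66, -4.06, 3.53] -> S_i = 6.16*(-0.87)^i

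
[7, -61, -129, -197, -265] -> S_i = 7 + -68*i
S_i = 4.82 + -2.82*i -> [4.82, 2.0, -0.82, -3.64, -6.46]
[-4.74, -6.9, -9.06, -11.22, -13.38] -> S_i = -4.74 + -2.16*i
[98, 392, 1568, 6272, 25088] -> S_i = 98*4^i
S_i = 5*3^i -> [5, 15, 45, 135, 405]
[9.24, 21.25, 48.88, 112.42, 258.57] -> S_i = 9.24*2.30^i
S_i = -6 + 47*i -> [-6, 41, 88, 135, 182]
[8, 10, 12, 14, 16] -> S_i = 8 + 2*i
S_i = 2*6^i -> [2, 12, 72, 432, 2592]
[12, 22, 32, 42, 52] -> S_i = 12 + 10*i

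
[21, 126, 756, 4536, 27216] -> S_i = 21*6^i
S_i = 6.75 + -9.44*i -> [6.75, -2.69, -12.13, -21.57, -31.01]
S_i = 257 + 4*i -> [257, 261, 265, 269, 273]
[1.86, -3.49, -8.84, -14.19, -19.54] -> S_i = 1.86 + -5.35*i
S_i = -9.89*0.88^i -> [-9.89, -8.7, -7.66, -6.74, -5.93]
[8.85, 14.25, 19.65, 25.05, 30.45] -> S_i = 8.85 + 5.40*i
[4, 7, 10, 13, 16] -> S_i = 4 + 3*i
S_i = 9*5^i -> [9, 45, 225, 1125, 5625]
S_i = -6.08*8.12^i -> [-6.08, -49.37, -400.88, -3255.15, -26431.86]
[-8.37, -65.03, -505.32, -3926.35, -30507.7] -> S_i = -8.37*7.77^i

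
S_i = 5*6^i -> [5, 30, 180, 1080, 6480]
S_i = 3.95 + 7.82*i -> [3.95, 11.77, 19.59, 27.41, 35.23]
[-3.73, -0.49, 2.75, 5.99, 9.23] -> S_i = -3.73 + 3.24*i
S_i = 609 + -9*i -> [609, 600, 591, 582, 573]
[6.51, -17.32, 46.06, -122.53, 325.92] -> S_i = 6.51*(-2.66)^i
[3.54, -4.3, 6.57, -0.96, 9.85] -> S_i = Random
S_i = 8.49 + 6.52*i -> [8.49, 15.01, 21.53, 28.05, 34.57]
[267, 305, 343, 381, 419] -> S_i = 267 + 38*i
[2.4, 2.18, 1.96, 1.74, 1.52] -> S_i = 2.40 + -0.22*i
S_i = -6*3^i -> [-6, -18, -54, -162, -486]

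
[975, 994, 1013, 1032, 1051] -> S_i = 975 + 19*i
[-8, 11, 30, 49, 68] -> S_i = -8 + 19*i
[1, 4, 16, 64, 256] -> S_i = 1*4^i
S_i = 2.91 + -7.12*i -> [2.91, -4.21, -11.33, -18.45, -25.57]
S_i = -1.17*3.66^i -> [-1.17, -4.28, -15.67, -57.36, -209.95]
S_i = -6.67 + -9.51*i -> [-6.67, -16.18, -25.69, -35.2, -44.71]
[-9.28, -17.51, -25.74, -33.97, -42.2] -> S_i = -9.28 + -8.23*i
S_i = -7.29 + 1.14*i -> [-7.29, -6.15, -5.01, -3.87, -2.73]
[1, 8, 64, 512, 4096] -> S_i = 1*8^i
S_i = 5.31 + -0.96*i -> [5.31, 4.35, 3.39, 2.43, 1.47]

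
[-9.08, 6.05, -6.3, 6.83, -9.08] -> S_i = Random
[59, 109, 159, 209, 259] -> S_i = 59 + 50*i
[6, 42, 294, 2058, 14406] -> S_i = 6*7^i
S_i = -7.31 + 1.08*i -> [-7.31, -6.23, -5.15, -4.07, -2.99]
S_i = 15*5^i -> [15, 75, 375, 1875, 9375]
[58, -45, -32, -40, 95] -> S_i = Random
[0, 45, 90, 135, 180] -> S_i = 0 + 45*i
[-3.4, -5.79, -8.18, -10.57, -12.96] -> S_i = -3.40 + -2.39*i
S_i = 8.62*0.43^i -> [8.62, 3.71, 1.59, 0.69, 0.29]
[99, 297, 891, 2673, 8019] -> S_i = 99*3^i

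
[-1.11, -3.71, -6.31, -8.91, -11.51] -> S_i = -1.11 + -2.60*i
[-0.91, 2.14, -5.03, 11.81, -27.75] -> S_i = -0.91*(-2.35)^i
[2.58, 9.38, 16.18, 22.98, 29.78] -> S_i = 2.58 + 6.80*i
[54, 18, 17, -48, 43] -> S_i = Random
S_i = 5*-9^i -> [5, -45, 405, -3645, 32805]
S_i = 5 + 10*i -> [5, 15, 25, 35, 45]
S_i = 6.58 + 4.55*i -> [6.58, 11.13, 15.68, 20.23, 24.78]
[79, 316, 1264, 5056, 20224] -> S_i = 79*4^i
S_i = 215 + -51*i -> [215, 164, 113, 62, 11]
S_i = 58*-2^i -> [58, -116, 232, -464, 928]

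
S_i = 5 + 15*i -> [5, 20, 35, 50, 65]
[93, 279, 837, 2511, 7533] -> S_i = 93*3^i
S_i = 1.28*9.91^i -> [1.28, 12.68, 125.71, 1245.75, 12345.38]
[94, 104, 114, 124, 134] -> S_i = 94 + 10*i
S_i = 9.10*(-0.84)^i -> [9.1, -7.64, 6.42, -5.39, 4.53]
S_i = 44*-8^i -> [44, -352, 2816, -22528, 180224]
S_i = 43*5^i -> [43, 215, 1075, 5375, 26875]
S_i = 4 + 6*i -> [4, 10, 16, 22, 28]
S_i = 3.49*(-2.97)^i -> [3.49, -10.37, 30.78, -91.43, 271.55]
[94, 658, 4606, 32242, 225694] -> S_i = 94*7^i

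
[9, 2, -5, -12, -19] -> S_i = 9 + -7*i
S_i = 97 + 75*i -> [97, 172, 247, 322, 397]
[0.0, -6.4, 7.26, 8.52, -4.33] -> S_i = Random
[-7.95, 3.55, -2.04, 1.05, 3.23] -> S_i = Random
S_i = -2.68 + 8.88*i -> [-2.68, 6.2, 15.08, 23.96, 32.84]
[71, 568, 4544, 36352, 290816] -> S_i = 71*8^i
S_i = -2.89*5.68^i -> [-2.89, -16.42, -93.24, -529.59, -3008.09]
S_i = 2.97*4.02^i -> [2.97, 11.94, 48.0, 192.95, 775.64]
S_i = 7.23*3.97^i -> [7.23, 28.7, 113.95, 452.39, 1795.98]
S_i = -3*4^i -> [-3, -12, -48, -192, -768]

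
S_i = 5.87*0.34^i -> [5.87, 2.0, 0.68, 0.23, 0.08]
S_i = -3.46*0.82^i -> [-3.46, -2.84, -2.33, -1.91, -1.56]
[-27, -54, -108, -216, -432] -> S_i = -27*2^i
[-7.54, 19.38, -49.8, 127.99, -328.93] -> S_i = -7.54*(-2.57)^i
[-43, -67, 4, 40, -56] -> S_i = Random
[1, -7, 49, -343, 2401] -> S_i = 1*-7^i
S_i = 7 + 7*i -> [7, 14, 21, 28, 35]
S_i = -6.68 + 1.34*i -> [-6.68, -5.34, -4.0, -2.66, -1.32]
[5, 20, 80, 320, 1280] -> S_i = 5*4^i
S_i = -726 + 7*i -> [-726, -719, -712, -705, -698]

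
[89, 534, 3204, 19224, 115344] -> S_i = 89*6^i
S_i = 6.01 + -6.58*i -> [6.01, -0.57, -7.15, -13.73, -20.31]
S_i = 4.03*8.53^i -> [4.03, 34.38, 293.23, 2501.22, 21335.42]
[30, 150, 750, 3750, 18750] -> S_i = 30*5^i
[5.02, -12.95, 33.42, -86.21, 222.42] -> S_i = 5.02*(-2.58)^i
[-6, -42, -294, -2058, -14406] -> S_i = -6*7^i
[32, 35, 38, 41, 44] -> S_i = 32 + 3*i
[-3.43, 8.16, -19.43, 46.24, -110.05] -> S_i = -3.43*(-2.38)^i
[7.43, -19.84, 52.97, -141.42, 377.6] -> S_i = 7.43*(-2.67)^i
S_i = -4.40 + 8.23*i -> [-4.4, 3.83, 12.06, 20.29, 28.52]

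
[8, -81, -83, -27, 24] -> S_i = Random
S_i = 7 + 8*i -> [7, 15, 23, 31, 39]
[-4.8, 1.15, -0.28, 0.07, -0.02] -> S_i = -4.80*(-0.24)^i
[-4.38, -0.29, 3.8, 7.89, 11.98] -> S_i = -4.38 + 4.09*i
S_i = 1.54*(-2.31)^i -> [1.54, -3.56, 8.22, -18.98, 43.85]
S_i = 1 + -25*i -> [1, -24, -49, -74, -99]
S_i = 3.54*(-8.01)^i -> [3.54, -28.36, 227.13, -1819.29, 14572.48]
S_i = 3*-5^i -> [3, -15, 75, -375, 1875]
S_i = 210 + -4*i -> [210, 206, 202, 198, 194]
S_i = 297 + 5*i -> [297, 302, 307, 312, 317]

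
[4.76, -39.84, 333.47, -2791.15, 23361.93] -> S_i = 4.76*(-8.37)^i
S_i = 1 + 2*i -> [1, 3, 5, 7, 9]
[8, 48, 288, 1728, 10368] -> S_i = 8*6^i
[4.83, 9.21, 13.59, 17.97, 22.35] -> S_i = 4.83 + 4.38*i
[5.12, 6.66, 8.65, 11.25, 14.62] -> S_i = 5.12*1.30^i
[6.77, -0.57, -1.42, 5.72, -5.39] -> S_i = Random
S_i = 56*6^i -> [56, 336, 2016, 12096, 72576]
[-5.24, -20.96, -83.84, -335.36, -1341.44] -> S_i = -5.24*4.00^i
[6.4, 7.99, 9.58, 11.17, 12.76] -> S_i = 6.40 + 1.59*i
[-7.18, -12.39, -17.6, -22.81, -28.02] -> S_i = -7.18 + -5.21*i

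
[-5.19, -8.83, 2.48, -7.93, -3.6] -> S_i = Random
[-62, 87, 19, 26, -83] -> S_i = Random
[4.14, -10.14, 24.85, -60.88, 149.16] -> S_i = 4.14*(-2.45)^i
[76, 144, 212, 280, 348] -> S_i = 76 + 68*i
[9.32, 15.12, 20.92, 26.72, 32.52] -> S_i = 9.32 + 5.80*i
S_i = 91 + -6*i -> [91, 85, 79, 73, 67]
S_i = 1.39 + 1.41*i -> [1.39, 2.8, 4.21, 5.62, 7.03]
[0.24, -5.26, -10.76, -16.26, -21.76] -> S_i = 0.24 + -5.50*i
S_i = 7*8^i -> [7, 56, 448, 3584, 28672]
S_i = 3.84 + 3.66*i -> [3.84, 7.5, 11.16, 14.82, 18.48]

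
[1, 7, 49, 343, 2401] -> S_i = 1*7^i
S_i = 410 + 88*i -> [410, 498, 586, 674, 762]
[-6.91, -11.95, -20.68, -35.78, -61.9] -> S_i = -6.91*1.73^i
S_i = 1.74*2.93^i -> [1.74, 5.1, 14.94, 43.77, 128.24]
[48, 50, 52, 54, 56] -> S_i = 48 + 2*i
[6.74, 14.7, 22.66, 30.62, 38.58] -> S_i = 6.74 + 7.96*i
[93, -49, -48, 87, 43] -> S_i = Random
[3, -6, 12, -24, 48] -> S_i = 3*-2^i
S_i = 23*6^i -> [23, 138, 828, 4968, 29808]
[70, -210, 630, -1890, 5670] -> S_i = 70*-3^i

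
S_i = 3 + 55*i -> [3, 58, 113, 168, 223]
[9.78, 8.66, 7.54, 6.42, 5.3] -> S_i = 9.78 + -1.12*i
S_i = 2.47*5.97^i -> [2.47, 14.75, 88.03, 525.56, 3137.58]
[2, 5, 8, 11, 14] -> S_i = 2 + 3*i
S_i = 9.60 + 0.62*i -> [9.6, 10.22, 10.84, 11.46, 12.08]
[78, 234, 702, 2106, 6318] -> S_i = 78*3^i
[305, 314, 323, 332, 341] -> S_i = 305 + 9*i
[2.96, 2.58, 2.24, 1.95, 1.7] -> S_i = 2.96*0.87^i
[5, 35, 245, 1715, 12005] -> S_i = 5*7^i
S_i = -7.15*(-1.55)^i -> [-7.15, 11.08, -17.18, 26.63, -41.27]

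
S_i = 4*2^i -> [4, 8, 16, 32, 64]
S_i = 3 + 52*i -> [3, 55, 107, 159, 211]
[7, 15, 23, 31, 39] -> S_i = 7 + 8*i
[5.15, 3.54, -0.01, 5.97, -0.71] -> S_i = Random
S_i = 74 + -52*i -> [74, 22, -30, -82, -134]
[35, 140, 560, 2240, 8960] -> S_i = 35*4^i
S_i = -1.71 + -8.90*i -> [-1.71, -10.61, -19.51, -28.41, -37.31]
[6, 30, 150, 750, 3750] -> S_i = 6*5^i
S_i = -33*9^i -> [-33, -297, -2673, -24057, -216513]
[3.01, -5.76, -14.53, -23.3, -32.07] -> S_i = 3.01 + -8.77*i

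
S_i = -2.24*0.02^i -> [-2.24, -0.04, -0.0, -0.0, -0.0]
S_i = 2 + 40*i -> [2, 42, 82, 122, 162]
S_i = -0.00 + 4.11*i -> [0.0, 4.11, 8.22, 12.33, 16.44]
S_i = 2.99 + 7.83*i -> [2.99, 10.82, 18.65, 26.48, 34.31]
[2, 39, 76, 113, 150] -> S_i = 2 + 37*i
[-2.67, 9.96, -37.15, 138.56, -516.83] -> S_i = -2.67*(-3.73)^i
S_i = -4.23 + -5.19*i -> [-4.23, -9.42, -14.61, -19.8, -24.99]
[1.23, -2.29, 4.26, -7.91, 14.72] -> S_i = 1.23*(-1.86)^i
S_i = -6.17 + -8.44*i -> [-6.17, -14.61, -23.05, -31.49, -39.93]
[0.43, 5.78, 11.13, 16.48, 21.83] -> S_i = 0.43 + 5.35*i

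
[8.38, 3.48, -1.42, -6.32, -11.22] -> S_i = 8.38 + -4.90*i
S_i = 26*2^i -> [26, 52, 104, 208, 416]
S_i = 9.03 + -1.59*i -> [9.03, 7.44, 5.85, 4.26, 2.67]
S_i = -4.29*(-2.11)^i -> [-4.29, 9.05, -19.1, 40.3, -85.03]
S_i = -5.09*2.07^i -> [-5.09, -10.54, -21.81, -45.15, -93.45]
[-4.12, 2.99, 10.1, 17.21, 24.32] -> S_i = -4.12 + 7.11*i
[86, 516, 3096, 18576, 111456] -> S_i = 86*6^i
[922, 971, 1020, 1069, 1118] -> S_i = 922 + 49*i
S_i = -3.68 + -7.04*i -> [-3.68, -10.72, -17.76, -24.8, -31.84]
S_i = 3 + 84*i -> [3, 87, 171, 255, 339]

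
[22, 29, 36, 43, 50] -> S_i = 22 + 7*i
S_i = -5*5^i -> [-5, -25, -125, -625, -3125]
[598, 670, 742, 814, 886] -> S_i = 598 + 72*i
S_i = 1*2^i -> [1, 2, 4, 8, 16]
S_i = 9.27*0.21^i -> [9.27, 1.95, 0.41, 0.09, 0.02]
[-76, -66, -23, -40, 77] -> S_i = Random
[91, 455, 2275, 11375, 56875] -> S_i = 91*5^i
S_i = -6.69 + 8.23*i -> [-6.69, 1.54, 9.77, 18.0, 26.23]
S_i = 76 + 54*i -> [76, 130, 184, 238, 292]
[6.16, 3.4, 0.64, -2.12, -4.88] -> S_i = 6.16 + -2.76*i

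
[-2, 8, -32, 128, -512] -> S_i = -2*-4^i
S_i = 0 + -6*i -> [0, -6, -12, -18, -24]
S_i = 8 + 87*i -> [8, 95, 182, 269, 356]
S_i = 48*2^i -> [48, 96, 192, 384, 768]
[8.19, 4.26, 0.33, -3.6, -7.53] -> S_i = 8.19 + -3.93*i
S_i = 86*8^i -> [86, 688, 5504, 44032, 352256]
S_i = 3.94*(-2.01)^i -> [3.94, -7.92, 15.92, -32.0, 64.31]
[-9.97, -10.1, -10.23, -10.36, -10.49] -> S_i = -9.97 + -0.13*i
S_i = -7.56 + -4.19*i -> [-7.56, -11.75, -15.94, -20.13, -24.32]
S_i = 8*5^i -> [8, 40, 200, 1000, 5000]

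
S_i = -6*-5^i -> [-6, 30, -150, 750, -3750]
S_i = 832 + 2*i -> [832, 834, 836, 838, 840]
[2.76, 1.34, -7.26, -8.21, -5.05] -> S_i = Random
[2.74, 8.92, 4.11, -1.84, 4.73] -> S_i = Random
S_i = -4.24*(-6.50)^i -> [-4.24, 27.56, -179.14, 1164.41, -7568.66]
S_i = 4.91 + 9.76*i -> [4.91, 14.67, 24.43, 34.19, 43.95]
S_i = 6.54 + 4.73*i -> [6.54, 11.27, 16.0, 20.73, 25.46]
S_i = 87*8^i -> [87, 696, 5568, 44544, 356352]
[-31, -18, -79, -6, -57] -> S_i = Random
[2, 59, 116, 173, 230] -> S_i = 2 + 57*i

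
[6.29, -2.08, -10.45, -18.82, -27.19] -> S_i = 6.29 + -8.37*i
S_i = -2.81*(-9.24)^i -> [-2.81, 25.96, -239.91, 2216.78, -20483.03]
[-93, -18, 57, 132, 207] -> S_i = -93 + 75*i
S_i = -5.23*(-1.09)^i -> [-5.23, 5.7, -6.21, 6.77, -7.38]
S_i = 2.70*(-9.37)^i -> [2.7, -25.3, 237.05, -2221.17, 20812.4]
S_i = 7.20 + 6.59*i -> [7.2, 13.79, 20.38, 26.97, 33.56]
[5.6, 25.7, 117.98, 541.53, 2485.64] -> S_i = 5.60*4.59^i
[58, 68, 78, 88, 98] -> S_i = 58 + 10*i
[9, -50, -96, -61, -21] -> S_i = Random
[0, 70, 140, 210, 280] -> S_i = 0 + 70*i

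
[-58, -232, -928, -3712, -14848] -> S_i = -58*4^i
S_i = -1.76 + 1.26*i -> [-1.76, -0.5, 0.76, 2.02, 3.28]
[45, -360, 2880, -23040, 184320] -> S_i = 45*-8^i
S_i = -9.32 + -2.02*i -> [-9.32, -11.34, -13.36, -15.38, -17.4]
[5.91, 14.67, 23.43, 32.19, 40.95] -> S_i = 5.91 + 8.76*i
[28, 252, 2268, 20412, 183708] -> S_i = 28*9^i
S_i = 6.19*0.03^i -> [6.19, 0.19, 0.01, 0.0, 0.0]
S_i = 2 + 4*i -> [2, 6, 10, 14, 18]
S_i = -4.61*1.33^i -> [-4.61, -6.13, -8.15, -10.85, -14.42]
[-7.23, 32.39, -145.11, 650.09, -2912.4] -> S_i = -7.23*(-4.48)^i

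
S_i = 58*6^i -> [58, 348, 2088, 12528, 75168]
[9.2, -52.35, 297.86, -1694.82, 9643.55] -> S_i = 9.20*(-5.69)^i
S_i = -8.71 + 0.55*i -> [-8.71, -8.16, -7.61, -7.06, -6.51]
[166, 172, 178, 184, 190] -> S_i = 166 + 6*i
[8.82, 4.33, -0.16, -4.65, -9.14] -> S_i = 8.82 + -4.49*i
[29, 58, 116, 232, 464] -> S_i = 29*2^i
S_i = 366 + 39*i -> [366, 405, 444, 483, 522]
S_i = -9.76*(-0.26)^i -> [-9.76, 2.54, -0.66, 0.17, -0.04]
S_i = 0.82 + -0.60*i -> [0.82, 0.22, -0.38, -0.98, -1.58]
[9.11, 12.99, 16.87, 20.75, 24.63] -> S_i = 9.11 + 3.88*i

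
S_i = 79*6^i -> [79, 474, 2844, 17064, 102384]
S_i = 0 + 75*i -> [0, 75, 150, 225, 300]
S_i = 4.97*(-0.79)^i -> [4.97, -3.93, 3.1, -2.45, 1.94]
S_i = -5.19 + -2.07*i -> [-5.19, -7.26, -9.33, -11.4, -13.47]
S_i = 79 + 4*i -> [79, 83, 87, 91, 95]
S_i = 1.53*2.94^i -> [1.53, 4.5, 13.22, 38.88, 114.31]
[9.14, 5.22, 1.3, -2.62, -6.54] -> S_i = 9.14 + -3.92*i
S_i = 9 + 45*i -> [9, 54, 99, 144, 189]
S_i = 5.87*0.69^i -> [5.87, 4.05, 2.79, 1.93, 1.33]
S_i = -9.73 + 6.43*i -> [-9.73, -3.3, 3.13, 9.56, 15.99]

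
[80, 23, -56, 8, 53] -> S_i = Random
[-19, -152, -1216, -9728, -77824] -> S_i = -19*8^i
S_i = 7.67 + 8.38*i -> [7.67, 16.05, 24.43, 32.81, 41.19]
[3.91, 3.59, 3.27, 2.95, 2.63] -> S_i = 3.91 + -0.32*i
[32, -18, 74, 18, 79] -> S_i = Random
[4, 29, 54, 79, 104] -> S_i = 4 + 25*i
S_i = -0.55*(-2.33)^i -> [-0.55, 1.28, -2.99, 6.96, -16.21]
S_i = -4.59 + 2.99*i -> [-4.59, -1.6, 1.39, 4.38, 7.37]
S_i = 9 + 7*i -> [9, 16, 23, 30, 37]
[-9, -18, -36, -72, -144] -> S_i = -9*2^i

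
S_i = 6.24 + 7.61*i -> [6.24, 13.85, 21.46, 29.07, 36.68]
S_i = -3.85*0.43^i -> [-3.85, -1.66, -0.71, -0.31, -0.13]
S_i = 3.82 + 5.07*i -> [3.82, 8.89, 13.96, 19.03, 24.1]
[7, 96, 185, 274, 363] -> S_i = 7 + 89*i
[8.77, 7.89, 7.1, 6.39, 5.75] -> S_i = 8.77*0.90^i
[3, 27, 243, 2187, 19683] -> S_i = 3*9^i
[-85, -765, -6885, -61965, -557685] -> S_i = -85*9^i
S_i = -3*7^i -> [-3, -21, -147, -1029, -7203]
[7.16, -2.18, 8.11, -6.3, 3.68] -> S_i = Random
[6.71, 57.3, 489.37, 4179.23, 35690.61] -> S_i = 6.71*8.54^i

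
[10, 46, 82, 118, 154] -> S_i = 10 + 36*i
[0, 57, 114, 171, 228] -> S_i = 0 + 57*i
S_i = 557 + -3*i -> [557, 554, 551, 548, 545]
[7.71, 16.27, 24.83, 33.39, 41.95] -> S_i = 7.71 + 8.56*i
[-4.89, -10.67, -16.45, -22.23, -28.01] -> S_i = -4.89 + -5.78*i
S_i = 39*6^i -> [39, 234, 1404, 8424, 50544]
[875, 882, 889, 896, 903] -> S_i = 875 + 7*i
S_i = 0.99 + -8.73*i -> [0.99, -7.74, -16.47, -25.2, -33.93]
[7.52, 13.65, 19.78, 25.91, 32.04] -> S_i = 7.52 + 6.13*i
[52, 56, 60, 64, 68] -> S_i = 52 + 4*i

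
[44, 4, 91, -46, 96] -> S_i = Random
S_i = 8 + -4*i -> [8, 4, 0, -4, -8]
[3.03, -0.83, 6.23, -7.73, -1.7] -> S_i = Random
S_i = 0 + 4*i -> [0, 4, 8, 12, 16]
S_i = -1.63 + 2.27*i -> [-1.63, 0.64, 2.91, 5.18, 7.45]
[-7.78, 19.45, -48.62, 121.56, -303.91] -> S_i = -7.78*(-2.50)^i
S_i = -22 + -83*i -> [-22, -105, -188, -271, -354]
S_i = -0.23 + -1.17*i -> [-0.23, -1.4, -2.57, -3.74, -4.91]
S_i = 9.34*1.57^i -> [9.34, 14.66, 23.02, 36.14, 56.75]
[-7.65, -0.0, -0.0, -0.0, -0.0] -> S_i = -7.65*0.00^i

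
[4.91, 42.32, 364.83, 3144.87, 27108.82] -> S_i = 4.91*8.62^i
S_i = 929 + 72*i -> [929, 1001, 1073, 1145, 1217]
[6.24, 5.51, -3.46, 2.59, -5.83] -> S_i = Random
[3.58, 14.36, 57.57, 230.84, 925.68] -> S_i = 3.58*4.01^i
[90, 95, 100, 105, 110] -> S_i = 90 + 5*i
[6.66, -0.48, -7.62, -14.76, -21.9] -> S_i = 6.66 + -7.14*i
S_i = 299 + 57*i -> [299, 356, 413, 470, 527]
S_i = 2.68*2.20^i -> [2.68, 5.9, 12.97, 28.54, 62.78]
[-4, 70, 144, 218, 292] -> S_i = -4 + 74*i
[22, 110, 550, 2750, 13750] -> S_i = 22*5^i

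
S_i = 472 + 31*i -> [472, 503, 534, 565, 596]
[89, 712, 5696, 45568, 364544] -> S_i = 89*8^i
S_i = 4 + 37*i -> [4, 41, 78, 115, 152]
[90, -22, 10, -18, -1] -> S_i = Random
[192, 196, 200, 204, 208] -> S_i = 192 + 4*i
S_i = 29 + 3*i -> [29, 32, 35, 38, 41]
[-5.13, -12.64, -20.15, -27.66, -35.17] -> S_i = -5.13 + -7.51*i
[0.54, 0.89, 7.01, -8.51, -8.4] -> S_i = Random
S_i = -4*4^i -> [-4, -16, -64, -256, -1024]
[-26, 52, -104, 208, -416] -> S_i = -26*-2^i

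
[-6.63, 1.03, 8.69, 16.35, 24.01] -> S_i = -6.63 + 7.66*i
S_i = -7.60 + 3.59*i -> [-7.6, -4.01, -0.42, 3.17, 6.76]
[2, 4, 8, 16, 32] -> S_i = 2*2^i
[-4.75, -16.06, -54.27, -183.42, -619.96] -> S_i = -4.75*3.38^i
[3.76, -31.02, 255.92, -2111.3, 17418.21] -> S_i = 3.76*(-8.25)^i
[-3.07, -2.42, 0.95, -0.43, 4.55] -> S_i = Random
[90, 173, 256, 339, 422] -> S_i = 90 + 83*i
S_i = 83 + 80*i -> [83, 163, 243, 323, 403]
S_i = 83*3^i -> [83, 249, 747, 2241, 6723]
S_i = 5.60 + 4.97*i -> [5.6, 10.57, 15.54, 20.51, 25.48]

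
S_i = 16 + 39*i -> [16, 55, 94, 133, 172]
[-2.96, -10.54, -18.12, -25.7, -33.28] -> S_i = -2.96 + -7.58*i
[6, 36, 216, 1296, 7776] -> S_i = 6*6^i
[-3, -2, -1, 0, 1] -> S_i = -3 + 1*i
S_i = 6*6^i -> [6, 36, 216, 1296, 7776]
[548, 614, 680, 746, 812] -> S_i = 548 + 66*i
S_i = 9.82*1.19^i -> [9.82, 11.69, 13.91, 16.55, 19.69]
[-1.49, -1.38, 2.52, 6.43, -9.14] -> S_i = Random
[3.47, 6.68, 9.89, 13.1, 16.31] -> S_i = 3.47 + 3.21*i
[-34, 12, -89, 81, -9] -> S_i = Random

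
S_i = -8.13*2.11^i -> [-8.13, -17.15, -36.2, -76.37, -161.15]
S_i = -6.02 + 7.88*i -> [-6.02, 1.86, 9.74, 17.62, 25.5]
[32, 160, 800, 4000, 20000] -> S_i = 32*5^i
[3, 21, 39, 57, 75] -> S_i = 3 + 18*i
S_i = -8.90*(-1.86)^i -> [-8.9, 16.55, -30.79, 57.27, -106.52]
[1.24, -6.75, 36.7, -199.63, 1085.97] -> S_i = 1.24*(-5.44)^i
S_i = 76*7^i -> [76, 532, 3724, 26068, 182476]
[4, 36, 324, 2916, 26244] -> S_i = 4*9^i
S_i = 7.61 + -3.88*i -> [7.61, 3.73, -0.15, -4.03, -7.91]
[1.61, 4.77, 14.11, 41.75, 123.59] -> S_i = 1.61*2.96^i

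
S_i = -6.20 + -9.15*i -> [-6.2, -15.35, -24.5, -33.65, -42.8]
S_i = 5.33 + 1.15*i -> [5.33, 6.48, 7.63, 8.78, 9.93]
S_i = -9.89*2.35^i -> [-9.89, -23.24, -54.62, -128.35, -301.63]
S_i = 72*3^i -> [72, 216, 648, 1944, 5832]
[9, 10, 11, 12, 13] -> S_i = 9 + 1*i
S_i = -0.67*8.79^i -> [-0.67, -5.89, -51.77, -455.03, -3999.73]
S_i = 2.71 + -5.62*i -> [2.71, -2.91, -8.53, -14.15, -19.77]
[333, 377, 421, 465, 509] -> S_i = 333 + 44*i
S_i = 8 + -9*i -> [8, -1, -10, -19, -28]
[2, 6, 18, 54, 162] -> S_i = 2*3^i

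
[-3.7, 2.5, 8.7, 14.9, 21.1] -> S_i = -3.70 + 6.20*i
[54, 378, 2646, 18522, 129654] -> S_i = 54*7^i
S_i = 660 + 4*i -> [660, 664, 668, 672, 676]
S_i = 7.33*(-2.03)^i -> [7.33, -14.88, 30.21, -61.32, 124.48]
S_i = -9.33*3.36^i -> [-9.33, -31.35, -105.33, -353.92, -1189.16]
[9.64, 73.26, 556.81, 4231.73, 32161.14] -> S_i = 9.64*7.60^i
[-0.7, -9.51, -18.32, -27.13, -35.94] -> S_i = -0.70 + -8.81*i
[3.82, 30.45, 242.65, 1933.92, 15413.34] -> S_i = 3.82*7.97^i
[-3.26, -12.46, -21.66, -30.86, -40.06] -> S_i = -3.26 + -9.20*i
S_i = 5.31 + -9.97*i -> [5.31, -4.66, -14.63, -24.6, -34.57]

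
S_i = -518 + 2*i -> [-518, -516, -514, -512, -510]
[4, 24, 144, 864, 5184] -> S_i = 4*6^i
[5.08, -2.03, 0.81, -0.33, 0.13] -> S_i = 5.08*(-0.40)^i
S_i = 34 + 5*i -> [34, 39, 44, 49, 54]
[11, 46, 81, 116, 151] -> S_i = 11 + 35*i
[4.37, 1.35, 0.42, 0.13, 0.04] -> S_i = 4.37*0.31^i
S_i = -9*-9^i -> [-9, 81, -729, 6561, -59049]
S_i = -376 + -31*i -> [-376, -407, -438, -469, -500]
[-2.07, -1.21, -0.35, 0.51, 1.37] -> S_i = -2.07 + 0.86*i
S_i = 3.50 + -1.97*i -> [3.5, 1.53, -0.44, -2.41, -4.38]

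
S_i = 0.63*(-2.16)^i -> [0.63, -1.36, 2.94, -6.35, 13.71]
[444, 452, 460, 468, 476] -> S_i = 444 + 8*i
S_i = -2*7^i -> [-2, -14, -98, -686, -4802]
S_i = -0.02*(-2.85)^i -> [-0.02, 0.06, -0.16, 0.46, -1.32]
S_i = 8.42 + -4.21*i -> [8.42, 4.21, 0.0, -4.21, -8.42]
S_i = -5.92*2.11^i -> [-5.92, -12.49, -26.36, -55.61, -117.34]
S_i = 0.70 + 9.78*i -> [0.7, 10.48, 20.26, 30.04, 39.82]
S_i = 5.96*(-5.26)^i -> [5.96, -31.35, 164.9, -867.37, 4562.36]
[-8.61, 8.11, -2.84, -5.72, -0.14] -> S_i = Random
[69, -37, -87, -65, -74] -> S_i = Random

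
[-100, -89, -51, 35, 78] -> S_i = Random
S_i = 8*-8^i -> [8, -64, 512, -4096, 32768]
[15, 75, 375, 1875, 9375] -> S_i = 15*5^i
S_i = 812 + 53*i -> [812, 865, 918, 971, 1024]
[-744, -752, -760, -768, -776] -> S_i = -744 + -8*i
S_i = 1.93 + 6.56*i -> [1.93, 8.49, 15.05, 21.61, 28.17]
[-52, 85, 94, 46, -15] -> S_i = Random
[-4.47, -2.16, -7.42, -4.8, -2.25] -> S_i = Random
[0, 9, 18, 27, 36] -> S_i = 0 + 9*i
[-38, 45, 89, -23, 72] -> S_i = Random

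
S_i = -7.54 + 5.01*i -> [-7.54, -2.53, 2.48, 7.49, 12.5]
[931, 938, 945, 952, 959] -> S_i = 931 + 7*i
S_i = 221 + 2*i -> [221, 223, 225, 227, 229]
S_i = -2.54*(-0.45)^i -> [-2.54, 1.14, -0.51, 0.23, -0.1]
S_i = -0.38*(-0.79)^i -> [-0.38, 0.3, -0.24, 0.19, -0.15]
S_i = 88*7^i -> [88, 616, 4312, 30184, 211288]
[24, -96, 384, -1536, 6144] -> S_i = 24*-4^i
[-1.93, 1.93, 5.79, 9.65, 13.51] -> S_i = -1.93 + 3.86*i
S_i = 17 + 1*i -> [17, 18, 19, 20, 21]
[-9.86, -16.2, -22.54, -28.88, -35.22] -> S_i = -9.86 + -6.34*i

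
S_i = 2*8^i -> [2, 16, 128, 1024, 8192]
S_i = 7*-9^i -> [7, -63, 567, -5103, 45927]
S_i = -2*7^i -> [-2, -14, -98, -686, -4802]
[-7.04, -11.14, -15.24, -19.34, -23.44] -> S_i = -7.04 + -4.10*i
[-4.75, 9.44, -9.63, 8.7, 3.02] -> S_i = Random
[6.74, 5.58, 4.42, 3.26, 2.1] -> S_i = 6.74 + -1.16*i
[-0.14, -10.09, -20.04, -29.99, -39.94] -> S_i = -0.14 + -9.95*i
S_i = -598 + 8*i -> [-598, -590, -582, -574, -566]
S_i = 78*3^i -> [78, 234, 702, 2106, 6318]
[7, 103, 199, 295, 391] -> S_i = 7 + 96*i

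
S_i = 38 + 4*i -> [38, 42, 46, 50, 54]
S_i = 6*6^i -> [6, 36, 216, 1296, 7776]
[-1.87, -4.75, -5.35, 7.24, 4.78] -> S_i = Random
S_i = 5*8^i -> [5, 40, 320, 2560, 20480]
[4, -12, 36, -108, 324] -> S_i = 4*-3^i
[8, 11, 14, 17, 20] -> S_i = 8 + 3*i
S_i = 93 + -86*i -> [93, 7, -79, -165, -251]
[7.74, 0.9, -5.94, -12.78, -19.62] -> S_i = 7.74 + -6.84*i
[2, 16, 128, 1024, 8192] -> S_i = 2*8^i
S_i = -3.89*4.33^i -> [-3.89, -16.84, -72.93, -315.8, -1367.42]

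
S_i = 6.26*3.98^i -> [6.26, 24.91, 99.16, 394.66, 1570.75]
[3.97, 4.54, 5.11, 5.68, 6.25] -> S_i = 3.97 + 0.57*i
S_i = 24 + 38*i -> [24, 62, 100, 138, 176]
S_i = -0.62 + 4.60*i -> [-0.62, 3.98, 8.58, 13.18, 17.78]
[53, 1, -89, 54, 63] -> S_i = Random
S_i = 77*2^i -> [77, 154, 308, 616, 1232]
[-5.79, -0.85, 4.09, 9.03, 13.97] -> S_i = -5.79 + 4.94*i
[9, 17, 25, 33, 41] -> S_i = 9 + 8*i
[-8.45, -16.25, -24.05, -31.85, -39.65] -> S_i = -8.45 + -7.80*i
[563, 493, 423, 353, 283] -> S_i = 563 + -70*i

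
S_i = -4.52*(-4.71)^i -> [-4.52, 21.29, -100.27, 472.28, -2224.45]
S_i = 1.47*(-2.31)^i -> [1.47, -3.4, 7.84, -18.12, 41.86]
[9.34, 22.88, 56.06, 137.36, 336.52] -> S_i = 9.34*2.45^i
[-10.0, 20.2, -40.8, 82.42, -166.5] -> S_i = -10.00*(-2.02)^i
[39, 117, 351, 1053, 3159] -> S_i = 39*3^i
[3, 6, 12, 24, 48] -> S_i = 3*2^i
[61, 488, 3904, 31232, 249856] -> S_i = 61*8^i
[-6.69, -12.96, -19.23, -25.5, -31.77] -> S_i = -6.69 + -6.27*i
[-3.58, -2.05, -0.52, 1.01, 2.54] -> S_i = -3.58 + 1.53*i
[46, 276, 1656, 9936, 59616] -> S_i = 46*6^i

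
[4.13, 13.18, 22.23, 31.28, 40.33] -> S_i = 4.13 + 9.05*i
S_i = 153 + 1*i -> [153, 154, 155, 156, 157]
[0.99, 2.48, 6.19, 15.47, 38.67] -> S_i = 0.99*2.50^i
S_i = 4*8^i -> [4, 32, 256, 2048, 16384]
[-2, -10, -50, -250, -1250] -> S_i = -2*5^i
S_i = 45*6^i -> [45, 270, 1620, 9720, 58320]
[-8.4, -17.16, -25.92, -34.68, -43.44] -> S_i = -8.40 + -8.76*i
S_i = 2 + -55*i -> [2, -53, -108, -163, -218]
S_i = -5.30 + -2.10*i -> [-5.3, -7.4, -9.5, -11.6, -13.7]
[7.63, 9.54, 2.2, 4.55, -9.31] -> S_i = Random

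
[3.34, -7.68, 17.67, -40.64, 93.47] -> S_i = 3.34*(-2.30)^i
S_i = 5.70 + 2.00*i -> [5.7, 7.7, 9.7, 11.7, 13.7]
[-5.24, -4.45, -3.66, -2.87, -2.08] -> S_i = -5.24 + 0.79*i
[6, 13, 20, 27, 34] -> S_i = 6 + 7*i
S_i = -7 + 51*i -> [-7, 44, 95, 146, 197]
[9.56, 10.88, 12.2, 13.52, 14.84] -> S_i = 9.56 + 1.32*i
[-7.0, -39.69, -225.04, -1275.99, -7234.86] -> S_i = -7.00*5.67^i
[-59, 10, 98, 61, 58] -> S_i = Random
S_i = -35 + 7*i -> [-35, -28, -21, -14, -7]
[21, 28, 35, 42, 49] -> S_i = 21 + 7*i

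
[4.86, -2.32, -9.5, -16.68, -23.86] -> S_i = 4.86 + -7.18*i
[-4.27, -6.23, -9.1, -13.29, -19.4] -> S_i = -4.27*1.46^i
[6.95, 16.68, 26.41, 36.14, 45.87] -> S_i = 6.95 + 9.73*i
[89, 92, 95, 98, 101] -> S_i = 89 + 3*i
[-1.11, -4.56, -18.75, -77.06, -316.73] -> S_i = -1.11*4.11^i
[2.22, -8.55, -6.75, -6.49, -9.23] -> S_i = Random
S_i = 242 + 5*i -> [242, 247, 252, 257, 262]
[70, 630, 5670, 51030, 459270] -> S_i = 70*9^i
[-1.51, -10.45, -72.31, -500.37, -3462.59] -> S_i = -1.51*6.92^i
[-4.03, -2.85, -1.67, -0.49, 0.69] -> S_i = -4.03 + 1.18*i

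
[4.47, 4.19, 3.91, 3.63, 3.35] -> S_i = 4.47 + -0.28*i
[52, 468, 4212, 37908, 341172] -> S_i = 52*9^i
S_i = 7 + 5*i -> [7, 12, 17, 22, 27]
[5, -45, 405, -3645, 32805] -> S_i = 5*-9^i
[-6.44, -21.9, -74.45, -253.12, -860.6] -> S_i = -6.44*3.40^i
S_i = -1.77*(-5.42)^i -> [-1.77, 9.59, -52.0, 281.82, -1527.46]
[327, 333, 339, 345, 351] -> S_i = 327 + 6*i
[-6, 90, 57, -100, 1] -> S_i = Random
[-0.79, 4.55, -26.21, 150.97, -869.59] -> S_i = -0.79*(-5.76)^i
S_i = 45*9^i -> [45, 405, 3645, 32805, 295245]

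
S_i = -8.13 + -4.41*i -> [-8.13, -12.54, -16.95, -21.36, -25.77]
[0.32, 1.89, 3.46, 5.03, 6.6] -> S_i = 0.32 + 1.57*i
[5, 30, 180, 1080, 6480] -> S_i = 5*6^i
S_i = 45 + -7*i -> [45, 38, 31, 24, 17]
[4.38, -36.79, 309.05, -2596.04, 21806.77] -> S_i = 4.38*(-8.40)^i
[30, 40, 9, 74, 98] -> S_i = Random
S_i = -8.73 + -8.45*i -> [-8.73, -17.18, -25.63, -34.08, -42.53]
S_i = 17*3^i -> [17, 51, 153, 459, 1377]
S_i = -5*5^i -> [-5, -25, -125, -625, -3125]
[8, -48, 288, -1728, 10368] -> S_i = 8*-6^i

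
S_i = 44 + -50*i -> [44, -6, -56, -106, -156]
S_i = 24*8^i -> [24, 192, 1536, 12288, 98304]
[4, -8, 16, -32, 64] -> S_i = 4*-2^i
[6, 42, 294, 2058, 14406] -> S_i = 6*7^i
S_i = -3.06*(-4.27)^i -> [-3.06, 13.07, -55.79, 238.23, -1017.26]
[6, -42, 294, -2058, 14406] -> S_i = 6*-7^i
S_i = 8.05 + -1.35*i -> [8.05, 6.7, 5.35, 4.0, 2.65]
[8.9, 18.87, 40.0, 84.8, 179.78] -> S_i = 8.90*2.12^i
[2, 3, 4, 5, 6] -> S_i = 2 + 1*i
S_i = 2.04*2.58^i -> [2.04, 5.26, 13.58, 35.03, 90.39]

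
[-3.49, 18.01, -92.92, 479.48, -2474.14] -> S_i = -3.49*(-5.16)^i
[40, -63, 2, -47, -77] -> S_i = Random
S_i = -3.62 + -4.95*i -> [-3.62, -8.57, -13.52, -18.47, -23.42]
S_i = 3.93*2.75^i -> [3.93, 10.81, 29.72, 81.73, 224.76]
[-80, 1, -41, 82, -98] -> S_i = Random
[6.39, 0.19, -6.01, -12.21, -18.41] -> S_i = 6.39 + -6.20*i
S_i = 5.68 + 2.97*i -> [5.68, 8.65, 11.62, 14.59, 17.56]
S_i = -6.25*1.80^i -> [-6.25, -11.25, -20.25, -36.45, -65.61]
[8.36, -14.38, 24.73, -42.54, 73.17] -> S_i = 8.36*(-1.72)^i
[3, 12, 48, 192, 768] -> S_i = 3*4^i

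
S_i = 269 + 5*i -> [269, 274, 279, 284, 289]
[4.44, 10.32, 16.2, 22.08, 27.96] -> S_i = 4.44 + 5.88*i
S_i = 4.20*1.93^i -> [4.2, 8.11, 15.64, 30.19, 58.27]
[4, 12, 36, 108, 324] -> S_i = 4*3^i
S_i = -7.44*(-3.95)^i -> [-7.44, 29.39, -116.08, 458.53, -1811.18]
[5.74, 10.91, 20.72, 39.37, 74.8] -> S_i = 5.74*1.90^i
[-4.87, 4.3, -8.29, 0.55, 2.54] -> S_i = Random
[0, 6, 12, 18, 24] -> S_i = 0 + 6*i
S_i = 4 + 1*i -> [4, 5, 6, 7, 8]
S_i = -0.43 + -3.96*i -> [-0.43, -4.39, -8.35, -12.31, -16.27]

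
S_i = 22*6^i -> [22, 132, 792, 4752, 28512]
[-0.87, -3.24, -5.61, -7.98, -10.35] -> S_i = -0.87 + -2.37*i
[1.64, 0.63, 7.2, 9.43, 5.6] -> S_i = Random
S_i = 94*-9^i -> [94, -846, 7614, -68526, 616734]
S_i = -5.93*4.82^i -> [-5.93, -28.58, -137.77, -664.04, -3200.68]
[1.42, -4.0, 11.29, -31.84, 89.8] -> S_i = 1.42*(-2.82)^i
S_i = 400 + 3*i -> [400, 403, 406, 409, 412]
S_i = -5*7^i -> [-5, -35, -245, -1715, -12005]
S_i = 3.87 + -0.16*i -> [3.87, 3.71, 3.55, 3.39, 3.23]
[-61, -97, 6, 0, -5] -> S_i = Random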